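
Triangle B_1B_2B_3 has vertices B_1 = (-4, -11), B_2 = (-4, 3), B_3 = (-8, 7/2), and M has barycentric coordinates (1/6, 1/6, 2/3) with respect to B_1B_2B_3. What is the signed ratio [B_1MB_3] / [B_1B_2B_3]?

1/6

The signed ratio [B_1MB_3]/[B_1B_2B_3] equals the barycentric coordinate of M at vertex B_2, which is 1/6.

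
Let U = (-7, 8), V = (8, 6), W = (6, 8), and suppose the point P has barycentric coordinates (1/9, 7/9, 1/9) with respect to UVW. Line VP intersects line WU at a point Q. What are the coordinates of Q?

(-1/2, 8)

Line VP meets WU where the V-coordinate vanishes; zeroing P's V-weight and renormalizing leaves W, U-weights 1/9 : 1/9 → (1/2, 1/2).
So Q = (1/2)·W + (1/2)·U = (-1/2, 8).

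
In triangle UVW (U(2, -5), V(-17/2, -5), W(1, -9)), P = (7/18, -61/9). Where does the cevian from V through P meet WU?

Barycentric coordinates of P with respect to UVW: (4/9, 1/9, 4/9).
On side WU the V-coordinate is zero; dropping P's V-weight 1/9 and renormalizing the remaining 4/9 : 4/9 gives weights 1/2, 1/2 on W, U.
Q = (1/2)·(1, -9) + (1/2)·(2, -5) = (3/2, -7).

(3/2, -7)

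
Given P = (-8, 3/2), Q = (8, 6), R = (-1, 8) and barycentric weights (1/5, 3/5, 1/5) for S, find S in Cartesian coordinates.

S = (1/5)·P + (3/5)·Q + (1/5)·R.
x-coordinate: (1/5)·(-8) + (3/5)·8 + (1/5)·(-1) = 3.
y-coordinate: (1/5)·(3/2) + (3/5)·6 + (1/5)·8 = 11/2.

(3, 11/2)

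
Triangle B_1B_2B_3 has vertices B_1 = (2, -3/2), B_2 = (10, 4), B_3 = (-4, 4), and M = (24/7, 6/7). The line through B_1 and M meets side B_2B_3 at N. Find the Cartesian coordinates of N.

(16/3, 4)

Barycentric coordinates of M with respect to B_1B_2B_3: (4/7, 2/7, 1/7).
On side B_2B_3 the B_1-coordinate is zero; dropping M's B_1-weight 4/7 and renormalizing the remaining 2/7 : 1/7 gives weights 2/3, 1/3 on B_2, B_3.
N = (2/3)·(10, 4) + (1/3)·(-4, 4) = (16/3, 4).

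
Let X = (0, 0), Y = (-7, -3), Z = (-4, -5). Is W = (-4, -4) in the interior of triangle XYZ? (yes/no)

yes

Barycentric coordinates of W: (3/23, 4/23, 16/23).
The three coordinates are positive, positive, positive; a point is interior exactly when all three are positive.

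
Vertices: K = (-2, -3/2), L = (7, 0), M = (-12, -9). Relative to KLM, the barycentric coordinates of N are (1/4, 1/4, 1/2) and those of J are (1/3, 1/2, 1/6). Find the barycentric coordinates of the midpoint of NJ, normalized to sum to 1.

(7/24, 3/8, 1/3)

Since both coordinate triples sum to 1, the midpoint's barycentrics are the componentwise average.
(1/4+1/3)/2 = 7/24; similarly 3/8 and 1/3.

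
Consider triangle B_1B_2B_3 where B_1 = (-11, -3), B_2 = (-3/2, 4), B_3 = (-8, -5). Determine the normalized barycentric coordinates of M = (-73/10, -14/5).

Signed area of the reference triangle: [B_1B_2B_3] = ½·((-11)·(4−(-5)) + (-3/2)·(-5−(-3)) + (-8)·(-3−4)) = ½·(-99 + 3 + 56) = -20.
[MB_2B_3] = ½·((-73/10)·(4−(-5)) + (-3/2)·(-5−(-14/5)) + (-8)·(-14/5−4)) = ½·(-657/10 + 33/10 + 272/5) = -4, so the B_1-coordinate is (-4)/(-20) = 1/5.
[B_1MB_3] = ½·((-11)·(-14/5−(-5)) + (-73/10)·(-5−(-3)) + (-8)·(-3−(-14/5))) = ½·(-121/5 + 73/5 + 8/5) = -4, so the B_2-coordinate is 1/5.
[B_1B_2M] = ½·((-11)·(4−(-14/5)) + (-3/2)·(-14/5−(-3)) + (-73/10)·(-3−4)) = ½·(-374/5 − 3/10 + 511/10) = -12, so the B_3-coordinate is 3/5.

(1/5, 1/5, 3/5)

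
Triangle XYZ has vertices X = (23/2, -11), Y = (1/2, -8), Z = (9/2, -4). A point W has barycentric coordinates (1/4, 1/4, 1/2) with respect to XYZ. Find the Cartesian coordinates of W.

W = (1/4)·X + (1/4)·Y + (1/2)·Z.
x-coordinate: (1/4)·(23/2) + (1/4)·(1/2) + (1/2)·(9/2) = 21/4.
y-coordinate: (1/4)·(-11) + (1/4)·(-8) + (1/2)·(-4) = -27/4.

(21/4, -27/4)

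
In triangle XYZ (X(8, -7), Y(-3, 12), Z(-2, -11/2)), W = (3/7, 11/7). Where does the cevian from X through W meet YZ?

(-13/5, 5)

Barycentric coordinates of W with respect to XYZ: (2/7, 3/7, 2/7).
On side YZ the X-coordinate is zero; dropping W's X-weight 2/7 and renormalizing the remaining 3/7 : 2/7 gives weights 3/5, 2/5 on Y, Z.
V = (3/5)·(-3, 12) + (2/5)·(-2, -11/2) = (-13/5, 5).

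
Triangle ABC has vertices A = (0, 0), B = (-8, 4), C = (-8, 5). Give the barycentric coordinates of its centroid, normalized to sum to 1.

(1/3, 1/3, 1/3)

The centroid is the average of the vertices, so each weight is 1/3.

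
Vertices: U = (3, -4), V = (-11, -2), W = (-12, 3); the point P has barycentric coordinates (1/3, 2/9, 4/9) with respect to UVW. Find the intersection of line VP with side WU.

Line VP meets WU where the V-coordinate vanishes; zeroing P's V-weight and renormalizing leaves W, U-weights 4/9 : 1/3 → (4/7, 3/7).
So Q = (4/7)·W + (3/7)·U = (-39/7, 0).

(-39/7, 0)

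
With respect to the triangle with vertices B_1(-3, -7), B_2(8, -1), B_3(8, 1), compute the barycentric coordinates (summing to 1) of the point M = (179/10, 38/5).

Signed area of the reference triangle: [B_1B_2B_3] = ½·((-3)·(-1−1) + 8·(1−(-7)) + 8·(-7−(-1))) = ½·(6 + 64 − 48) = 11.
[MB_2B_3] = ½·((179/10)·(-1−1) + 8·(1−(38/5)) + 8·(38/5−(-1))) = ½·(-179/5 − 264/5 + 344/5) = -99/10, so the B_1-coordinate is (-99/10)/11 = -9/10.
[B_1MB_3] = ½·((-3)·(38/5−1) + (179/10)·(1−(-7)) + 8·(-7−(38/5))) = ½·(-99/5 + 716/5 − 584/5) = 33/10, so the B_2-coordinate is 3/10.
[B_1B_2M] = ½·((-3)·(-1−(38/5)) + 8·(38/5−(-7)) + (179/10)·(-7−(-1))) = ½·(129/5 + 584/5 − 537/5) = 88/5, so the B_3-coordinate is 8/5.
Check: -9/10 + 3/10 + 8/5 = 1.

(-9/10, 3/10, 8/5)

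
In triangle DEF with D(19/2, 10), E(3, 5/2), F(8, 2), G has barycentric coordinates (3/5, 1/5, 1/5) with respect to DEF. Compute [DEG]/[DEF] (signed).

1/5

The signed ratio [DEG]/[DEF] equals the barycentric coordinate of G at vertex F, which is 1/5.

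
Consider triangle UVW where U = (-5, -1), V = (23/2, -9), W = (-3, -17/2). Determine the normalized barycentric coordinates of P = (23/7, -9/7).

(1, 4/7, -4/7)

Signed area of the reference triangle: [UVW] = ½·((-5)·(-9−(-17/2)) + (23/2)·(-17/2−(-1)) + (-3)·(-1−(-9))) = ½·(5/2 − 345/4 − 24) = -431/8.
[PVW] = ½·((23/7)·(-9−(-17/2)) + (23/2)·(-17/2−(-9/7)) + (-3)·(-9/7−(-9))) = ½·(-23/14 − 2323/28 − 162/7) = -431/8, so the U-coordinate is (-431/8)/(-431/8) = 1.
[UPW] = ½·((-5)·(-9/7−(-17/2)) + (23/7)·(-17/2−(-1)) + (-3)·(-1−(-9/7))) = ½·(-505/14 − 345/14 − 6/7) = -431/14, so the V-coordinate is 4/7.
[UVP] = ½·((-5)·(-9−(-9/7)) + (23/2)·(-9/7−(-1)) + (23/7)·(-1−(-9))) = ½·(270/7 − 23/7 + 184/7) = 431/14, so the W-coordinate is -4/7.
Check: 1 + 4/7 − 4/7 = 1.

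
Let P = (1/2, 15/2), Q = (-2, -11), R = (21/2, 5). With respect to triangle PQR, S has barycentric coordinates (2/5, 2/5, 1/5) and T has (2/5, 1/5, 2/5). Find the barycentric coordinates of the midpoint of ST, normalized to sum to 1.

(2/5, 3/10, 3/10)

Since both coordinate triples sum to 1, the midpoint's barycentrics are the componentwise average.
(2/5+2/5)/2 = 2/5; similarly 3/10 and 3/10.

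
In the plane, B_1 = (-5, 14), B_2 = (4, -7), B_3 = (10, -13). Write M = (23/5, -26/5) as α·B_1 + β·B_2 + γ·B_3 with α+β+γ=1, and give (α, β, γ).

(1/5, 2/5, 2/5)

Signed area of the reference triangle: [B_1B_2B_3] = ½·((-5)·(-7−(-13)) + 4·(-13−14) + 10·(14−(-7))) = ½·(-30 − 108 + 210) = 36.
[MB_2B_3] = ½·((23/5)·(-7−(-13)) + 4·(-13−(-26/5)) + 10·(-26/5−(-7))) = ½·(138/5 − 156/5 + 18) = 36/5, so the B_1-coordinate is (36/5)/36 = 1/5.
[B_1MB_3] = ½·((-5)·(-26/5−(-13)) + (23/5)·(-13−14) + 10·(14−(-26/5))) = ½·(-39 − 621/5 + 192) = 72/5, so the B_2-coordinate is 2/5.
[B_1B_2M] = ½·((-5)·(-7−(-26/5)) + 4·(-26/5−14) + (23/5)·(14−(-7))) = ½·(9 − 384/5 + 483/5) = 72/5, so the B_3-coordinate is 2/5.
Check: 1/5 + 2/5 + 2/5 = 1.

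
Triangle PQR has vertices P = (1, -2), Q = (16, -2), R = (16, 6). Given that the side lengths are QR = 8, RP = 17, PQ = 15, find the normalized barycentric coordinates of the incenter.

The incenter has barycentric coordinates proportional to the opposite side lengths: (8 : 17 : 15).
Normalizing by 8+17+15 = 40 gives (1/5, 17/40, 3/8).

(1/5, 17/40, 3/8)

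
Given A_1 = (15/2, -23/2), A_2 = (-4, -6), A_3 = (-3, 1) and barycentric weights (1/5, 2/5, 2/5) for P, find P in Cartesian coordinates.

(-13/10, -43/10)

P = (1/5)·A_1 + (2/5)·A_2 + (2/5)·A_3.
x-coordinate: (1/5)·(15/2) + (2/5)·(-4) + (2/5)·(-3) = -13/10.
y-coordinate: (1/5)·(-23/2) + (2/5)·(-6) + (2/5)·1 = -43/10.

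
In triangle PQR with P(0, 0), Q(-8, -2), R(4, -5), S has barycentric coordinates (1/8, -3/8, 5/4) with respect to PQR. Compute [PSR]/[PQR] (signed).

-3/8

The signed ratio [PSR]/[PQR] equals the barycentric coordinate of S at vertex Q, which is -3/8.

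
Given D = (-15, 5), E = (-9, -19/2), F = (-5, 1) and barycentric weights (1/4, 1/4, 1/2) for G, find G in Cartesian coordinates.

G = (1/4)·D + (1/4)·E + (1/2)·F.
x-coordinate: (1/4)·(-15) + (1/4)·(-9) + (1/2)·(-5) = -17/2.
y-coordinate: (1/4)·5 + (1/4)·(-19/2) + (1/2)·1 = -5/8.

(-17/2, -5/8)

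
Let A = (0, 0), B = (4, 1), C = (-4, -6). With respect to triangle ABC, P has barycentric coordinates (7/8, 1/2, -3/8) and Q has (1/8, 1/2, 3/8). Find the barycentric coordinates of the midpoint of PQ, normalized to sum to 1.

(1/2, 1/2, 0)

Since both coordinate triples sum to 1, the midpoint's barycentrics are the componentwise average.
(7/8+1/8)/2 = 1/2; similarly 1/2 and 0.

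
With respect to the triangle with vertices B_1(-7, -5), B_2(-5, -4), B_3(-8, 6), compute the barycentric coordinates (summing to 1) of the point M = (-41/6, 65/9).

Signed area of the reference triangle: [B_1B_2B_3] = ½·((-7)·(-4−6) + (-5)·(6−(-5)) + (-8)·(-5−(-4))) = ½·(70 − 55 + 8) = 23/2.
[MB_2B_3] = ½·((-41/6)·(-4−6) + (-5)·(6−(65/9)) + (-8)·(65/9−(-4))) = ½·(205/3 + 55/9 − 808/9) = -23/3, so the B_1-coordinate is (-23/3)/(23/2) = -2/3.
[B_1MB_3] = ½·((-7)·(65/9−6) + (-41/6)·(6−(-5)) + (-8)·(-5−(65/9))) = ½·(-77/9 − 451/6 + 880/9) = 253/36, so the B_2-coordinate is 11/18.
[B_1B_2M] = ½·((-7)·(-4−(65/9)) + (-5)·(65/9−(-5)) + (-41/6)·(-5−(-4))) = ½·(707/9 − 550/9 + 41/6) = 437/36, so the B_3-coordinate is 19/18.

(-2/3, 11/18, 19/18)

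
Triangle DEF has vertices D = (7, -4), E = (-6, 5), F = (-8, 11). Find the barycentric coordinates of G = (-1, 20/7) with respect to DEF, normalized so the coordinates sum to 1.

Signed area of the reference triangle: [DEF] = ½·(7·(5−11) + (-6)·(11−(-4)) + (-8)·(-4−5)) = ½·(-42 − 90 + 72) = -30.
[GEF] = ½·((-1)·(5−11) + (-6)·(11−(20/7)) + (-8)·(20/7−5)) = ½·(6 − 342/7 + 120/7) = -90/7, so the D-coordinate is (-90/7)/(-30) = 3/7.
[DGF] = ½·(7·(20/7−11) + (-1)·(11−(-4)) + (-8)·(-4−(20/7))) = ½·(-57 − 15 + 384/7) = -60/7, so the E-coordinate is 2/7.
[DEG] = ½·(7·(5−(20/7)) + (-6)·(20/7−(-4)) + (-1)·(-4−5)) = ½·(15 − 288/7 + 9) = -60/7, so the F-coordinate is 2/7.

(3/7, 2/7, 2/7)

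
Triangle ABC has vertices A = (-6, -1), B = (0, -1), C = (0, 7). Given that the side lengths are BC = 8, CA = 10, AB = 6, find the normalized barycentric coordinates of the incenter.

(1/3, 5/12, 1/4)

The incenter has barycentric coordinates proportional to the opposite side lengths: (8 : 10 : 6).
Normalizing by 8+10+6 = 24 gives (1/3, 5/12, 1/4).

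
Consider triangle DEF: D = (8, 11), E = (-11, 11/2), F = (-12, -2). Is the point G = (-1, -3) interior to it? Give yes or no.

Barycentric coordinates of G: (167/274, -163/137, 433/274).
The three coordinates are positive, negative, positive; a point is interior exactly when all three are positive.

no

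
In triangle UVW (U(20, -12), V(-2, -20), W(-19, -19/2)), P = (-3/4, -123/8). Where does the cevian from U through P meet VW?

(-23/3, -33/2)

Barycentric coordinates of P with respect to UVW: (1/4, 1/2, 1/4).
On side VW the U-coordinate is zero; dropping P's U-weight 1/4 and renormalizing the remaining 1/2 : 1/4 gives weights 2/3, 1/3 on V, W.
Q = (2/3)·(-2, -20) + (1/3)·(-19, -19/2) = (-23/3, -33/2).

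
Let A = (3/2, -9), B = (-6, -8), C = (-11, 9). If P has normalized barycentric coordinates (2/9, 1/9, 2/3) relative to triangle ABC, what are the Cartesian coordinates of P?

(-23/3, 28/9)

P = (2/9)·A + (1/9)·B + (2/3)·C.
x-coordinate: (2/9)·(3/2) + (1/9)·(-6) + (2/3)·(-11) = -23/3.
y-coordinate: (2/9)·(-9) + (1/9)·(-8) + (2/3)·9 = 28/9.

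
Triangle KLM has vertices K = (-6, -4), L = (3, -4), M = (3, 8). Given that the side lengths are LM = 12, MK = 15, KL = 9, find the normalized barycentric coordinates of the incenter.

(1/3, 5/12, 1/4)

The incenter has barycentric coordinates proportional to the opposite side lengths: (12 : 15 : 9).
Normalizing by 12+15+9 = 36 gives (1/3, 5/12, 1/4).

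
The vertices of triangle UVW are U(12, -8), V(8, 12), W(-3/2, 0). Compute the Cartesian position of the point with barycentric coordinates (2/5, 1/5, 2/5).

(29/5, -4/5)

P = (2/5)·U + (1/5)·V + (2/5)·W.
x-coordinate: (2/5)·12 + (1/5)·8 + (2/5)·(-3/2) = 29/5.
y-coordinate: (2/5)·(-8) + (1/5)·12 + (2/5)·0 = -4/5.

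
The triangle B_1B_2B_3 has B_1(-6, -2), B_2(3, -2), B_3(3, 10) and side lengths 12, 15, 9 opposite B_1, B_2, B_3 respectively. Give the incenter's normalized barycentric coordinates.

The incenter has barycentric coordinates proportional to the opposite side lengths: (12 : 15 : 9).
Normalizing by 12+15+9 = 36 gives (1/3, 5/12, 1/4).

(1/3, 5/12, 1/4)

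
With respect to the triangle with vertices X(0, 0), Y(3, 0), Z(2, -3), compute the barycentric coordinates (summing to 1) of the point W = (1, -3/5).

(3/5, 1/5, 1/5)

Signed area of the reference triangle: [XYZ] = ½·(0·(0−(-3)) + 3·(-3−0) + 2·(0−0)) = ½·(0 − 9 + 0) = -9/2.
[WYZ] = ½·(1·(0−(-3)) + 3·(-3−(-3/5)) + 2·(-3/5−0)) = ½·(3 − 36/5 − 6/5) = -27/10, so the X-coordinate is (-27/10)/(-9/2) = 3/5.
[XWZ] = ½·(0·(-3/5−(-3)) + 1·(-3−0) + 2·(0−(-3/5))) = ½·(0 − 3 + 6/5) = -9/10, so the Y-coordinate is 1/5.
[XYW] = ½·(0·(0−(-3/5)) + 3·(-3/5−0) + 1·(0−0)) = ½·(0 − 9/5 + 0) = -9/10, so the Z-coordinate is 1/5.
Check: 3/5 + 1/5 + 1/5 = 1.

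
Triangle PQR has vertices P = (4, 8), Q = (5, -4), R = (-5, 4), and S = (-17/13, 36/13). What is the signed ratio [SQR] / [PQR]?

2/13

[PQR] = ½·(4·(-4−4) + 5·(4−8) + (-5)·(8−(-4))) = ½·(-32 − 20 − 60) = -56.
[SQR] = ½·((-17/13)·(-4−4) + 5·(4−(36/13)) + (-5)·(36/13−(-4))) = ½·(136/13 + 80/13 − 440/13) = -112/13, so the ratio is (-112/13)/(-56) = 2/13.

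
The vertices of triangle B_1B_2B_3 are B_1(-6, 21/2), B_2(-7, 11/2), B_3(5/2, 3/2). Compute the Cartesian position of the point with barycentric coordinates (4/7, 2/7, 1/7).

(-71/14, 109/14)

M = (4/7)·B_1 + (2/7)·B_2 + (1/7)·B_3.
x-coordinate: (4/7)·(-6) + (2/7)·(-7) + (1/7)·(5/2) = -71/14.
y-coordinate: (4/7)·(21/2) + (2/7)·(11/2) + (1/7)·(3/2) = 109/14.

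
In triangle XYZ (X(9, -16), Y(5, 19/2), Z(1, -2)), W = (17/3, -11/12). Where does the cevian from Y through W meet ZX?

Barycentric coordinates of W with respect to XYZ: (1/3, 1/2, 1/6).
On side ZX the Y-coordinate is zero; dropping W's Y-weight 1/2 and renormalizing the remaining 1/6 : 1/3 gives weights 1/3, 2/3 on Z, X.
V = (1/3)·(1, -2) + (2/3)·(9, -16) = (19/3, -34/3).

(19/3, -34/3)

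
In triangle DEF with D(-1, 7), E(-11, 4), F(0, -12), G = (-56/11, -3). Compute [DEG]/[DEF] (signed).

[DEF] = ½·((-1)·(4−(-12)) + (-11)·(-12−7) + 0·(7−4)) = ½·(-16 + 209 + 0) = 193/2.
[DEG] = ½·((-1)·(4−(-3)) + (-11)·(-3−7) + (-56/11)·(7−4)) = ½·(-7 + 110 − 168/11) = 965/22, so the ratio is (965/22)/(193/2) = 5/11.

5/11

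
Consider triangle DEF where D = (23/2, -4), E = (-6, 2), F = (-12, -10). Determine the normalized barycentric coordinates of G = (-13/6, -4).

Signed area of the reference triangle: [DEF] = ½·((23/2)·(2−(-10)) + (-6)·(-10−(-4)) + (-12)·(-4−2)) = ½·(138 + 36 + 72) = 123.
[GEF] = ½·((-13/6)·(2−(-10)) + (-6)·(-10−(-4)) + (-12)·(-4−2)) = ½·(-26 + 36 + 72) = 41, so the D-coordinate is 41/123 = 1/3.
[DGF] = ½·((23/2)·(-4−(-10)) + (-13/6)·(-10−(-4)) + (-12)·(-4−(-4))) = ½·(69 + 13 + 0) = 41, so the E-coordinate is 1/3.
[DEG] = ½·((23/2)·(2−(-4)) + (-6)·(-4−(-4)) + (-13/6)·(-4−2)) = ½·(69 + 0 + 13) = 41, so the F-coordinate is 1/3.

(1/3, 1/3, 1/3)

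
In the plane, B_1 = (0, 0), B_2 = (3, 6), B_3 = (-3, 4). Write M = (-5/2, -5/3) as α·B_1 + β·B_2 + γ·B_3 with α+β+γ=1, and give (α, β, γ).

Signed area of the reference triangle: [B_1B_2B_3] = ½·(0·(6−4) + 3·(4−0) + (-3)·(0−6)) = ½·(0 + 12 + 18) = 15.
[MB_2B_3] = ½·((-5/2)·(6−4) + 3·(4−(-5/3)) + (-3)·(-5/3−6)) = ½·(-5 + 17 + 23) = 35/2, so the B_1-coordinate is (35/2)/15 = 7/6.
[B_1MB_3] = ½·(0·(-5/3−4) + (-5/2)·(4−0) + (-3)·(0−(-5/3))) = ½·(0 − 10 − 5) = -15/2, so the B_2-coordinate is -1/2.
[B_1B_2M] = ½·(0·(6−(-5/3)) + 3·(-5/3−0) + (-5/2)·(0−6)) = ½·(0 − 5 + 15) = 5, so the B_3-coordinate is 1/3.

(7/6, -1/2, 1/3)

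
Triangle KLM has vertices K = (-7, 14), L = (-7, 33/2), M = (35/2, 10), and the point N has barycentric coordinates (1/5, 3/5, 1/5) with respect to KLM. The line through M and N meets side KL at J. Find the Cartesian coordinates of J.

Line MN meets KL where the M-coordinate vanishes; zeroing N's M-weight and renormalizing leaves K, L-weights 1/5 : 3/5 → (1/4, 3/4).
So J = (1/4)·K + (3/4)·L = (-7, 127/8).

(-7, 127/8)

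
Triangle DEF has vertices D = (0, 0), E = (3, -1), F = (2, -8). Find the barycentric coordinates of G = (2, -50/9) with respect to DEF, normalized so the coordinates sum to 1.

(1/9, 2/9, 2/3)

Signed area of the reference triangle: [DEF] = ½·(0·(-1−(-8)) + 3·(-8−0) + 2·(0−(-1))) = ½·(0 − 24 + 2) = -11.
[GEF] = ½·(2·(-1−(-8)) + 3·(-8−(-50/9)) + 2·(-50/9−(-1))) = ½·(14 − 22/3 − 82/9) = -11/9, so the D-coordinate is (-11/9)/(-11) = 1/9.
[DGF] = ½·(0·(-50/9−(-8)) + 2·(-8−0) + 2·(0−(-50/9))) = ½·(0 − 16 + 100/9) = -22/9, so the E-coordinate is 2/9.
[DEG] = ½·(0·(-1−(-50/9)) + 3·(-50/9−0) + 2·(0−(-1))) = ½·(0 − 50/3 + 2) = -22/3, so the F-coordinate is 2/3.
Check: 1/9 + 2/9 + 2/3 = 1.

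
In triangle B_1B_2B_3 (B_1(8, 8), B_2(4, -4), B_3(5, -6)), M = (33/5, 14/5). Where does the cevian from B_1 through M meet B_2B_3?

(9/2, -5)

Barycentric coordinates of M with respect to B_1B_2B_3: (3/5, 1/5, 1/5).
On side B_2B_3 the B_1-coordinate is zero; dropping M's B_1-weight 3/5 and renormalizing the remaining 1/5 : 1/5 gives weights 1/2, 1/2 on B_2, B_3.
N = (1/2)·(4, -4) + (1/2)·(5, -6) = (9/2, -5).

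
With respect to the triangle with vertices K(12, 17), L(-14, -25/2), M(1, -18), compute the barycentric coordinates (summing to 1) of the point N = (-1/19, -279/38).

Signed area of the reference triangle: [KLM] = ½·(12·(-25/2−(-18)) + (-14)·(-18−17) + 1·(17−(-25/2))) = ½·(66 + 490 + 59/2) = 1171/4.
[NLM] = ½·((-1/19)·(-25/2−(-18)) + (-14)·(-18−(-279/38)) + 1·(-279/38−(-25/2))) = ½·(-11/38 + 2835/19 + 98/19) = 5855/76, so the K-coordinate is (5855/76)/(1171/4) = 5/19.
[KNM] = ½·(12·(-279/38−(-18)) + (-1/19)·(-18−17) + 1·(17−(-279/38))) = ½·(2430/19 + 35/19 + 925/38) = 5855/76, so the L-coordinate is 5/19.
[KLN] = ½·(12·(-25/2−(-279/38)) + (-14)·(-279/38−17) + (-1/19)·(17−(-25/2))) = ½·(-1176/19 + 6475/19 − 59/38) = 10539/76, so the M-coordinate is 9/19.
Check: 5/19 + 5/19 + 9/19 = 1.

(5/19, 5/19, 9/19)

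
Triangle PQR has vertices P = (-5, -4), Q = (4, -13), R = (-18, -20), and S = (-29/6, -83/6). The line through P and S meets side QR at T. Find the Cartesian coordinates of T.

(-24/5, -79/5)

Barycentric coordinates of S with respect to PQR: (1/6, 1/2, 1/3).
On side QR the P-coordinate is zero; dropping S's P-weight 1/6 and renormalizing the remaining 1/2 : 1/3 gives weights 3/5, 2/5 on Q, R.
T = (3/5)·(4, -13) + (2/5)·(-18, -20) = (-24/5, -79/5).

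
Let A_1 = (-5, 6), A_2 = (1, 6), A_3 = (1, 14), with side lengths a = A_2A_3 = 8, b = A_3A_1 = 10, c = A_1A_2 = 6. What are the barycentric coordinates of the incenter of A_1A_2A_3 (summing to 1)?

The incenter has barycentric coordinates proportional to the opposite side lengths: (8 : 10 : 6).
Normalizing by 8+10+6 = 24 gives (1/3, 5/12, 1/4).

(1/3, 5/12, 1/4)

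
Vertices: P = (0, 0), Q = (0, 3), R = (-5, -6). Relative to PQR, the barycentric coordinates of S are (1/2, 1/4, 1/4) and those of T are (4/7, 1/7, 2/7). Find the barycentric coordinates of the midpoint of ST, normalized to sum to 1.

(15/28, 11/56, 15/56)

Since both coordinate triples sum to 1, the midpoint's barycentrics are the componentwise average.
(1/2+4/7)/2 = 15/28; similarly 11/56 and 15/56.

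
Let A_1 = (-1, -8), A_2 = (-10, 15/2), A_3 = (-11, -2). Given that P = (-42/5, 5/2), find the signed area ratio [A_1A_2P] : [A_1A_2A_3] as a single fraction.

1/5

[A_1A_2A_3] = ½·((-1)·(15/2−(-2)) + (-10)·(-2−(-8)) + (-11)·(-8−(15/2))) = ½·(-19/2 − 60 + 341/2) = 101/2.
[A_1A_2P] = ½·((-1)·(15/2−(5/2)) + (-10)·(5/2−(-8)) + (-42/5)·(-8−(15/2))) = ½·(-5 − 105 + 651/5) = 101/10, so the ratio is (101/10)/(101/2) = 1/5.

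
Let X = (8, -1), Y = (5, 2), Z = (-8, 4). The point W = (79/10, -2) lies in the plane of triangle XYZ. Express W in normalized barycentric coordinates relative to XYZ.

(7/5, -1/2, 1/10)

Signed area of the reference triangle: [XYZ] = ½·(8·(2−4) + 5·(4−(-1)) + (-8)·(-1−2)) = ½·(-16 + 25 + 24) = 33/2.
[WYZ] = ½·((79/10)·(2−4) + 5·(4−(-2)) + (-8)·(-2−2)) = ½·(-79/5 + 30 + 32) = 231/10, so the X-coordinate is (231/10)/(33/2) = 7/5.
[XWZ] = ½·(8·(-2−4) + (79/10)·(4−(-1)) + (-8)·(-1−(-2))) = ½·(-48 + 79/2 − 8) = -33/4, so the Y-coordinate is -1/2.
[XYW] = ½·(8·(2−(-2)) + 5·(-2−(-1)) + (79/10)·(-1−2)) = ½·(32 − 5 − 237/10) = 33/20, so the Z-coordinate is 1/10.
Check: 7/5 − 1/2 + 1/10 = 1.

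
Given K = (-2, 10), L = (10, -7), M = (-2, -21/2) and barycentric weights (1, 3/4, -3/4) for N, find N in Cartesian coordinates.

(7, 101/8)

N = 1·K + (3/4)·L + (-3/4)·M.
x-coordinate: 1·(-2) + (3/4)·10 + (-3/4)·(-2) = 7.
y-coordinate: 1·10 + (3/4)·(-7) + (-3/4)·(-21/2) = 101/8.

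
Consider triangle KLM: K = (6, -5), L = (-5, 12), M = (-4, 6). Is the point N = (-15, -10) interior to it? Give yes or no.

no

Barycentric coordinates of N: (-82/49, -281/49, 412/49).
The three coordinates are negative, negative, positive; a point is interior exactly when all three are positive.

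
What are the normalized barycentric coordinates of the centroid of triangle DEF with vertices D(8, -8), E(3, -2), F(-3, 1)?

(1/3, 1/3, 1/3)

The centroid is the average of the vertices, so each weight is 1/3.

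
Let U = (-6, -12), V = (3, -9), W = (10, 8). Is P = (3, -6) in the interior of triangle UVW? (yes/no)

yes

Barycentric coordinates of P: (7/44, 7/11, 9/44).
The three coordinates are positive, positive, positive; a point is interior exactly when all three are positive.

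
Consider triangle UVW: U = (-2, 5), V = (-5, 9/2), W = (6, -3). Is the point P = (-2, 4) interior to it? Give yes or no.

yes

Barycentric coordinates of P: (17/28, 2/7, 3/28).
The three coordinates are positive, positive, positive; a point is interior exactly when all three are positive.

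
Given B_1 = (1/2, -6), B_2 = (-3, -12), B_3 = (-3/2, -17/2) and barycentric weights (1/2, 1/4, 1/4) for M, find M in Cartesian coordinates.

M = (1/2)·B_1 + (1/4)·B_2 + (1/4)·B_3.
x-coordinate: (1/2)·(1/2) + (1/4)·(-3) + (1/4)·(-3/2) = -7/8.
y-coordinate: (1/2)·(-6) + (1/4)·(-12) + (1/4)·(-17/2) = -65/8.

(-7/8, -65/8)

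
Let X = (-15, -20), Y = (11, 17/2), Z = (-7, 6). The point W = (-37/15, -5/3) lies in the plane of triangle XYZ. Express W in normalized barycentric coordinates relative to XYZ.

Signed area of the reference triangle: [XYZ] = ½·((-15)·(17/2−6) + 11·(6−(-20)) + (-7)·(-20−(17/2))) = ½·(-75/2 + 286 + 399/2) = 224.
[WYZ] = ½·((-37/15)·(17/2−6) + 11·(6−(-5/3)) + (-7)·(-5/3−(17/2))) = ½·(-37/6 + 253/3 + 427/6) = 224/3, so the X-coordinate is (224/3)/224 = 1/3.
[XWZ] = ½·((-15)·(-5/3−6) + (-37/15)·(6−(-20)) + (-7)·(-20−(-5/3))) = ½·(115 − 962/15 + 385/3) = 448/5, so the Y-coordinate is 2/5.
[XYW] = ½·((-15)·(17/2−(-5/3)) + 11·(-5/3−(-20)) + (-37/15)·(-20−(17/2))) = ½·(-305/2 + 605/3 + 703/10) = 896/15, so the Z-coordinate is 4/15.

(1/3, 2/5, 4/15)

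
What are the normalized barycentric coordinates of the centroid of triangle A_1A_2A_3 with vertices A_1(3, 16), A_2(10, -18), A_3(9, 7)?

(1/3, 1/3, 1/3)

The centroid is the average of the vertices, so each weight is 1/3.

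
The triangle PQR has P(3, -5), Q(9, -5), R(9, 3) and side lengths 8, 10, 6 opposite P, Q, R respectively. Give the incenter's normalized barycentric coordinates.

The incenter has barycentric coordinates proportional to the opposite side lengths: (8 : 10 : 6).
Normalizing by 8+10+6 = 24 gives (1/3, 5/12, 1/4).

(1/3, 5/12, 1/4)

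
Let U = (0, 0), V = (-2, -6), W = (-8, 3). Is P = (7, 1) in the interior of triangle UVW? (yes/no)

no

Barycentric coordinates of P: (41/18, -29/54, -20/27).
The three coordinates are positive, negative, negative; a point is interior exactly when all three are positive.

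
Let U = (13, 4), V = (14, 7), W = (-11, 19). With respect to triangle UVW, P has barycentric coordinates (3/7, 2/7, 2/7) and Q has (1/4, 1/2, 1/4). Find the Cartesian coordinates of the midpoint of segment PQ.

Barycentric coordinates of the midpoint are the average: (19/56, 11/28, 15/56).
Converting: (19/56)·U + (11/28)·V + (15/56)·W = (195/28, 515/56).

(195/28, 515/56)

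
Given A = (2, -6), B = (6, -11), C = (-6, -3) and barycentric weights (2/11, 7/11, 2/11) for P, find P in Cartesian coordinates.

(34/11, -95/11)

P = (2/11)·A + (7/11)·B + (2/11)·C.
x-coordinate: (2/11)·2 + (7/11)·6 + (2/11)·(-6) = 34/11.
y-coordinate: (2/11)·(-6) + (7/11)·(-11) + (2/11)·(-3) = -95/11.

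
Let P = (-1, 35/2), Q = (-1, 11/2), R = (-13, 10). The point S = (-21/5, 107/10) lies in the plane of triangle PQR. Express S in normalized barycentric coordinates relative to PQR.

Signed area of the reference triangle: [PQR] = ½·((-1)·(11/2−10) + (-1)·(10−(35/2)) + (-13)·(35/2−(11/2))) = ½·(9/2 + 15/2 − 156) = -72.
[SQR] = ½·((-21/5)·(11/2−10) + (-1)·(10−(107/10)) + (-13)·(107/10−(11/2))) = ½·(189/10 + 7/10 − 338/5) = -24, so the P-coordinate is (-24)/(-72) = 1/3.
[PSR] = ½·((-1)·(107/10−10) + (-21/5)·(10−(35/2)) + (-13)·(35/2−(107/10))) = ½·(-7/10 + 63/2 − 442/5) = -144/5, so the Q-coordinate is 2/5.
[PQS] = ½·((-1)·(11/2−(107/10)) + (-1)·(107/10−(35/2)) + (-21/5)·(35/2−(11/2))) = ½·(26/5 + 34/5 − 252/5) = -96/5, so the R-coordinate is 4/15.
Check: 1/3 + 2/5 + 4/15 = 1.

(1/3, 2/5, 4/15)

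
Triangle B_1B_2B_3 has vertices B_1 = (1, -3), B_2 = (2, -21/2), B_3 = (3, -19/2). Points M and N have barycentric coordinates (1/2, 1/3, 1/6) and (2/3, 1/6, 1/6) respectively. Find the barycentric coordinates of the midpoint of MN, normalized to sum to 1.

(7/12, 1/4, 1/6)

Since both coordinate triples sum to 1, the midpoint's barycentrics are the componentwise average.
(1/2+2/3)/2 = 7/12; similarly 1/4 and 1/6.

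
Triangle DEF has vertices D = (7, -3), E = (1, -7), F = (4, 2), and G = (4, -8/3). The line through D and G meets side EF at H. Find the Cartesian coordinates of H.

Barycentric coordinates of G with respect to DEF: (1/3, 1/3, 1/3).
On side EF the D-coordinate is zero; dropping G's D-weight 1/3 and renormalizing the remaining 1/3 : 1/3 gives weights 1/2, 1/2 on E, F.
H = (1/2)·(1, -7) + (1/2)·(4, 2) = (5/2, -5/2).

(5/2, -5/2)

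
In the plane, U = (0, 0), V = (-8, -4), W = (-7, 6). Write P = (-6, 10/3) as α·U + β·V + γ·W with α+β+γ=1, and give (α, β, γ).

Signed area of the reference triangle: [UVW] = ½·(0·(-4−6) + (-8)·(6−0) + (-7)·(0−(-4))) = ½·(0 − 48 − 28) = -38.
[PVW] = ½·((-6)·(-4−6) + (-8)·(6−(10/3)) + (-7)·(10/3−(-4))) = ½·(60 − 64/3 − 154/3) = -19/3, so the U-coordinate is (-19/3)/(-38) = 1/6.
[UPW] = ½·(0·(10/3−6) + (-6)·(6−0) + (-7)·(0−(10/3))) = ½·(0 − 36 + 70/3) = -19/3, so the V-coordinate is 1/6.
[UVP] = ½·(0·(-4−(10/3)) + (-8)·(10/3−0) + (-6)·(0−(-4))) = ½·(0 − 80/3 − 24) = -76/3, so the W-coordinate is 2/3.
Check: 1/6 + 1/6 + 2/3 = 1.

(1/6, 1/6, 2/3)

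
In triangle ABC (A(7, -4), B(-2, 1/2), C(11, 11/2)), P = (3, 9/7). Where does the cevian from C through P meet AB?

(-1/5, -2/5)

Barycentric coordinates of P with respect to ABC: (1/7, 4/7, 2/7).
On side AB the C-coordinate is zero; dropping P's C-weight 2/7 and renormalizing the remaining 1/7 : 4/7 gives weights 1/5, 4/5 on A, B.
Q = (1/5)·(7, -4) + (4/5)·(-2, 1/2) = (-1/5, -2/5).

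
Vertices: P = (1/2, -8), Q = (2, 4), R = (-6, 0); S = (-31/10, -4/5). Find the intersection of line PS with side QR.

Barycentric coordinates of S with respect to PQR: (1/5, 1/5, 3/5).
On side QR the P-coordinate is zero; dropping S's P-weight 1/5 and renormalizing the remaining 1/5 : 3/5 gives weights 1/4, 3/4 on Q, R.
T = (1/4)·(2, 4) + (3/4)·(-6, 0) = (-4, 1).

(-4, 1)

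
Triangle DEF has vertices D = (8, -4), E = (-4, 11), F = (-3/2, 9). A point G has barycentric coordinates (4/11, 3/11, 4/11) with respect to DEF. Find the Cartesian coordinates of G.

G = (4/11)·D + (3/11)·E + (4/11)·F.
x-coordinate: (4/11)·8 + (3/11)·(-4) + (4/11)·(-3/2) = 14/11.
y-coordinate: (4/11)·(-4) + (3/11)·11 + (4/11)·9 = 53/11.

(14/11, 53/11)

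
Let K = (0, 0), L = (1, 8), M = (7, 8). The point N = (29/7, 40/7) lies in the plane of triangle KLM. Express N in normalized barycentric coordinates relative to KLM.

(2/7, 1/7, 4/7)

Signed area of the reference triangle: [KLM] = ½·(0·(8−8) + 1·(8−0) + 7·(0−8)) = ½·(0 + 8 − 56) = -24.
[NLM] = ½·((29/7)·(8−8) + 1·(8−(40/7)) + 7·(40/7−8)) = ½·(0 + 16/7 − 16) = -48/7, so the K-coordinate is (-48/7)/(-24) = 2/7.
[KNM] = ½·(0·(40/7−8) + (29/7)·(8−0) + 7·(0−(40/7))) = ½·(0 + 232/7 − 40) = -24/7, so the L-coordinate is 1/7.
[KLN] = ½·(0·(8−(40/7)) + 1·(40/7−0) + (29/7)·(0−8)) = ½·(0 + 40/7 − 232/7) = -96/7, so the M-coordinate is 4/7.
Check: 2/7 + 1/7 + 4/7 = 1.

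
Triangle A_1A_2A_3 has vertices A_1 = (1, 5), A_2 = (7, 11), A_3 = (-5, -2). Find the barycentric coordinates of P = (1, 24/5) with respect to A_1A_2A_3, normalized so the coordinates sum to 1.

(3/5, 1/5, 1/5)

Signed area of the reference triangle: [A_1A_2A_3] = ½·(1·(11−(-2)) + 7·(-2−5) + (-5)·(5−11)) = ½·(13 − 49 + 30) = -3.
[PA_2A_3] = ½·(1·(11−(-2)) + 7·(-2−(24/5)) + (-5)·(24/5−11)) = ½·(13 − 238/5 + 31) = -9/5, so the A_1-coordinate is (-9/5)/(-3) = 3/5.
[A_1PA_3] = ½·(1·(24/5−(-2)) + 1·(-2−5) + (-5)·(5−(24/5))) = ½·(34/5 − 7 − 1) = -3/5, so the A_2-coordinate is 1/5.
[A_1A_2P] = ½·(1·(11−(24/5)) + 7·(24/5−5) + 1·(5−11)) = ½·(31/5 − 7/5 − 6) = -3/5, so the A_3-coordinate is 1/5.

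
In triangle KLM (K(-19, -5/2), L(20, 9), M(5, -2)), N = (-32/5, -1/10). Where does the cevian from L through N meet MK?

Barycentric coordinates of N with respect to KLM: (3/5, 1/5, 1/5).
On side MK the L-coordinate is zero; dropping N's L-weight 1/5 and renormalizing the remaining 1/5 : 3/5 gives weights 1/4, 3/4 on M, K.
J = (1/4)·(5, -2) + (3/4)·(-19, -5/2) = (-13, -19/8).

(-13, -19/8)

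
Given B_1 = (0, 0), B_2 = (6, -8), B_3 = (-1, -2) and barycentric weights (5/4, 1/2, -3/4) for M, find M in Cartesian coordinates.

M = (5/4)·B_1 + (1/2)·B_2 + (-3/4)·B_3.
x-coordinate: (5/4)·0 + (1/2)·6 + (-3/4)·(-1) = 15/4.
y-coordinate: (5/4)·0 + (1/2)·(-8) + (-3/4)·(-2) = -5/2.

(15/4, -5/2)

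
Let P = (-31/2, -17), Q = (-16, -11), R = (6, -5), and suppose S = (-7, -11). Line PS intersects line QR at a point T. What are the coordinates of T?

(-4/3, -7)

Barycentric coordinates of S with respect to PQR: (2/5, 1/5, 2/5).
On side QR the P-coordinate is zero; dropping S's P-weight 2/5 and renormalizing the remaining 1/5 : 2/5 gives weights 1/3, 2/3 on Q, R.
T = (1/3)·(-16, -11) + (2/3)·(6, -5) = (-4/3, -7).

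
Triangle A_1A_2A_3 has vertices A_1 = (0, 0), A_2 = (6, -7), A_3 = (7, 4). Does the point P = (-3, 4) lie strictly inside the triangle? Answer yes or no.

Barycentric coordinates of P: (110/73, -40/73, 3/73).
The three coordinates are positive, negative, positive; a point is interior exactly when all three are positive.

no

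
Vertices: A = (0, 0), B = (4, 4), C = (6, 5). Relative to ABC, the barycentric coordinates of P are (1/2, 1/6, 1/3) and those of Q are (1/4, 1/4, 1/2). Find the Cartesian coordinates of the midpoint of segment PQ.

Barycentric coordinates of the midpoint are the average: (3/8, 5/24, 5/12).
Converting: (3/8)·A + (5/24)·B + (5/12)·C = (10/3, 35/12).

(10/3, 35/12)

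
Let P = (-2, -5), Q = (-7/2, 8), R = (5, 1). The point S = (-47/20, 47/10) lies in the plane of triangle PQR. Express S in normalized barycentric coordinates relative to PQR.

Signed area of the reference triangle: [PQR] = ½·((-2)·(8−1) + (-7/2)·(1−(-5)) + 5·(-5−8)) = ½·(-14 − 21 − 65) = -50.
[SQR] = ½·((-47/20)·(8−1) + (-7/2)·(1−(47/10)) + 5·(47/10−8)) = ½·(-329/20 + 259/20 − 33/2) = -10, so the P-coordinate is (-10)/(-50) = 1/5.
[PSR] = ½·((-2)·(47/10−1) + (-47/20)·(1−(-5)) + 5·(-5−(47/10))) = ½·(-37/5 − 141/10 − 97/2) = -35, so the Q-coordinate is 7/10.
[PQS] = ½·((-2)·(8−(47/10)) + (-7/2)·(47/10−(-5)) + (-47/20)·(-5−8)) = ½·(-33/5 − 679/20 + 611/20) = -5, so the R-coordinate is 1/10.
Check: 1/5 + 7/10 + 1/10 = 1.

(1/5, 7/10, 1/10)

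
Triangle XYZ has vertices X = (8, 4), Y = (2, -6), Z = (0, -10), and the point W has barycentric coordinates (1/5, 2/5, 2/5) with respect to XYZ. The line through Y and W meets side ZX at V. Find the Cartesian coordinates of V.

Line YW meets ZX where the Y-coordinate vanishes; zeroing W's Y-weight and renormalizing leaves Z, X-weights 2/5 : 1/5 → (2/3, 1/3).
So V = (2/3)·Z + (1/3)·X = (8/3, -16/3).

(8/3, -16/3)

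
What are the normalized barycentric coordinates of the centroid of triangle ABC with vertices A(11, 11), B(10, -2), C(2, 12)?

The centroid is the average of the vertices, so each weight is 1/3.

(1/3, 1/3, 1/3)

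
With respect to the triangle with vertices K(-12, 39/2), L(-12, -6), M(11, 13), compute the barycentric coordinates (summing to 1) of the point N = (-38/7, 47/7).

(2/7, 3/7, 2/7)

Signed area of the reference triangle: [KLM] = ½·((-12)·(-6−13) + (-12)·(13−(39/2)) + 11·(39/2−(-6))) = ½·(228 + 78 + 561/2) = 1173/4.
[NLM] = ½·((-38/7)·(-6−13) + (-12)·(13−(47/7)) + 11·(47/7−(-6))) = ½·(722/7 − 528/7 + 979/7) = 1173/14, so the K-coordinate is (1173/14)/(1173/4) = 2/7.
[KNM] = ½·((-12)·(47/7−13) + (-38/7)·(13−(39/2)) + 11·(39/2−(47/7))) = ½·(528/7 + 247/7 + 1969/14) = 3519/28, so the L-coordinate is 3/7.
[KLN] = ½·((-12)·(-6−(47/7)) + (-12)·(47/7−(39/2)) + (-38/7)·(39/2−(-6))) = ½·(1068/7 + 1074/7 − 969/7) = 1173/14, so the M-coordinate is 2/7.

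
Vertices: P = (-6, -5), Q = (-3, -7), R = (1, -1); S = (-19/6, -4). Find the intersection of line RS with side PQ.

(-21/4, -11/2)

Barycentric coordinates of S with respect to PQR: (1/2, 1/6, 1/3).
On side PQ the R-coordinate is zero; dropping S's R-weight 1/3 and renormalizing the remaining 1/2 : 1/6 gives weights 3/4, 1/4 on P, Q.
T = (3/4)·(-6, -5) + (1/4)·(-3, -7) = (-21/4, -11/2).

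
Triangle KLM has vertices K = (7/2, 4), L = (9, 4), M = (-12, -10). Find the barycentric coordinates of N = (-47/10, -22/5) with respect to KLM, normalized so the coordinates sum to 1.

Signed area of the reference triangle: [KLM] = ½·((7/2)·(4−(-10)) + 9·(-10−4) + (-12)·(4−4)) = ½·(49 − 126 + 0) = -77/2.
[NLM] = ½·((-47/10)·(4−(-10)) + 9·(-10−(-22/5)) + (-12)·(-22/5−4)) = ½·(-329/5 − 252/5 + 504/5) = -77/10, so the K-coordinate is (-77/10)/(-77/2) = 1/5.
[KNM] = ½·((7/2)·(-22/5−(-10)) + (-47/10)·(-10−4) + (-12)·(4−(-22/5))) = ½·(98/5 + 329/5 − 504/5) = -77/10, so the L-coordinate is 1/5.
[KLN] = ½·((7/2)·(4−(-22/5)) + 9·(-22/5−4) + (-47/10)·(4−4)) = ½·(147/5 − 378/5 + 0) = -231/10, so the M-coordinate is 3/5.
Check: 1/5 + 1/5 + 3/5 = 1.

(1/5, 1/5, 3/5)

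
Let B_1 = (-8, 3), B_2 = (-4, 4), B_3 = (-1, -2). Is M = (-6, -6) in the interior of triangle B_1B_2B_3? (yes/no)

Barycentric coordinates of M: (14/9, -53/27, 38/27).
The three coordinates are positive, negative, positive; a point is interior exactly when all three are positive.

no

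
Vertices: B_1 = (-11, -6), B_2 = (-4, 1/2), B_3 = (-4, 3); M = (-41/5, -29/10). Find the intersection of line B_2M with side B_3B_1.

(-37/4, -15/4)

Barycentric coordinates of M with respect to B_1B_2B_3: (3/5, 1/5, 1/5).
On side B_3B_1 the B_2-coordinate is zero; dropping M's B_2-weight 1/5 and renormalizing the remaining 1/5 : 3/5 gives weights 1/4, 3/4 on B_3, B_1.
N = (1/4)·(-4, 3) + (3/4)·(-11, -6) = (-37/4, -15/4).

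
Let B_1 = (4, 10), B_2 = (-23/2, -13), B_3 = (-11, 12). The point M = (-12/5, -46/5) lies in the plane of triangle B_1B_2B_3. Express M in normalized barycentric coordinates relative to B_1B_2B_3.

(3/5, 4/5, -2/5)

Signed area of the reference triangle: [B_1B_2B_3] = ½·(4·(-13−12) + (-23/2)·(12−10) + (-11)·(10−(-13))) = ½·(-100 − 23 − 253) = -188.
[MB_2B_3] = ½·((-12/5)·(-13−12) + (-23/2)·(12−(-46/5)) + (-11)·(-46/5−(-13))) = ½·(60 − 1219/5 − 209/5) = -564/5, so the B_1-coordinate is (-564/5)/(-188) = 3/5.
[B_1MB_3] = ½·(4·(-46/5−12) + (-12/5)·(12−10) + (-11)·(10−(-46/5))) = ½·(-424/5 − 24/5 − 1056/5) = -752/5, so the B_2-coordinate is 4/5.
[B_1B_2M] = ½·(4·(-13−(-46/5)) + (-23/2)·(-46/5−10) + (-12/5)·(10−(-13))) = ½·(-76/5 + 1104/5 − 276/5) = 376/5, so the B_3-coordinate is -2/5.
Check: 3/5 + 4/5 − 2/5 = 1.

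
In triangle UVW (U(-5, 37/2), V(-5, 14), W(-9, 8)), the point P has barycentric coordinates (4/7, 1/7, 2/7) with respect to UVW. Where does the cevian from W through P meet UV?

(-5, 88/5)

Line WP meets UV where the W-coordinate vanishes; zeroing P's W-weight and renormalizing leaves U, V-weights 4/7 : 1/7 → (4/5, 1/5).
So Q = (4/5)·U + (1/5)·V = (-5, 88/5).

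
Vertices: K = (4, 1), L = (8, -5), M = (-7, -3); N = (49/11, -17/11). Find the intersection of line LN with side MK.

(17/7, 3/7)

Barycentric coordinates of N with respect to KLM: (6/11, 4/11, 1/11).
On side MK the L-coordinate is zero; dropping N's L-weight 4/11 and renormalizing the remaining 1/11 : 6/11 gives weights 1/7, 6/7 on M, K.
J = (1/7)·(-7, -3) + (6/7)·(4, 1) = (17/7, 3/7).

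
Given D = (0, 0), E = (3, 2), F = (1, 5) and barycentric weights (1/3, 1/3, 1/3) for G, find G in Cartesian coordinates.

G = (1/3)·D + (1/3)·E + (1/3)·F.
x-coordinate: (1/3)·0 + (1/3)·3 + (1/3)·1 = 4/3.
y-coordinate: (1/3)·0 + (1/3)·2 + (1/3)·5 = 7/3.

(4/3, 7/3)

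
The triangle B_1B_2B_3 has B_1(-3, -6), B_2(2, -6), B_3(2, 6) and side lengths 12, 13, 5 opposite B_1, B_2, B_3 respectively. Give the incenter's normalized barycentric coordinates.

The incenter has barycentric coordinates proportional to the opposite side lengths: (12 : 13 : 5).
Normalizing by 12+13+5 = 30 gives (2/5, 13/30, 1/6).

(2/5, 13/30, 1/6)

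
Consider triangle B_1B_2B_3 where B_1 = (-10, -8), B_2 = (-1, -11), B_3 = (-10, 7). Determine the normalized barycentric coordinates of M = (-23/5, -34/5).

(1/5, 3/5, 1/5)

Signed area of the reference triangle: [B_1B_2B_3] = ½·((-10)·(-11−7) + (-1)·(7−(-8)) + (-10)·(-8−(-11))) = ½·(180 − 15 − 30) = 135/2.
[MB_2B_3] = ½·((-23/5)·(-11−7) + (-1)·(7−(-34/5)) + (-10)·(-34/5−(-11))) = ½·(414/5 − 69/5 − 42) = 27/2, so the B_1-coordinate is (27/2)/(135/2) = 1/5.
[B_1MB_3] = ½·((-10)·(-34/5−7) + (-23/5)·(7−(-8)) + (-10)·(-8−(-34/5))) = ½·(138 − 69 + 12) = 81/2, so the B_2-coordinate is 3/5.
[B_1B_2M] = ½·((-10)·(-11−(-34/5)) + (-1)·(-34/5−(-8)) + (-23/5)·(-8−(-11))) = ½·(42 − 6/5 − 69/5) = 27/2, so the B_3-coordinate is 1/5.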